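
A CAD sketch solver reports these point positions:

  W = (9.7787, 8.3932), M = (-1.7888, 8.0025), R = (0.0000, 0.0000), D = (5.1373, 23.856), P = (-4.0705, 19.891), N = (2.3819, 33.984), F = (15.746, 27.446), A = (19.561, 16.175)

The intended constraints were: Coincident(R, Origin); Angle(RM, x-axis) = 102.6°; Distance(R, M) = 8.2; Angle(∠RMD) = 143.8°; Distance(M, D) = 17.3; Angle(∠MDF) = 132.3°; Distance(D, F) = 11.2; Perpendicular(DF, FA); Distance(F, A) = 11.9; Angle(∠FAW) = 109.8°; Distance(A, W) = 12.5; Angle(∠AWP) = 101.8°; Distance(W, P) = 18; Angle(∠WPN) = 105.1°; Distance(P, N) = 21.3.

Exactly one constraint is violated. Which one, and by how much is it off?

Distance(P, N) = 21.3 — off by 5.80.

R = (0.00, 0.00) ✓; RM at 102.6° ✓; |RM| = 8.200 ✓; ∠RMD = 143.8° ✓; |MD| = 17.30 ✓; ∠MDF = 132.3° ✓; |DF| = 11.20 ✓; ∠(DF, FA) = 90.00° ✓; |FA| = 11.90 ✓; ∠FAW = 109.8° ✓; |AW| = 12.50 ✓; ∠AWP = 101.8° ✓; |WP| = 18.00 ✓; ∠WPN = 105.1° ✓; |PN| = 15.50 ✗.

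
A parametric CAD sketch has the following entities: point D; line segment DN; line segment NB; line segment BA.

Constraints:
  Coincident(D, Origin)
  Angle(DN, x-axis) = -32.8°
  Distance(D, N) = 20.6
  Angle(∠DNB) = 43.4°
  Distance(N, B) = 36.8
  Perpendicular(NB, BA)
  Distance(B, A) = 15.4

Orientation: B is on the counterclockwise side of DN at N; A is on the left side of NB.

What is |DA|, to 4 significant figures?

21.87

D is at the origin; DN runs at -32.8° with length 20.6, so N = 20.6·(cos -32.8°, sin -32.8°) = (17.32, -11.16). ∠DNB = 43.4°, so NB runs at -32.8° + (180° − 43.4°) = 103.8° from the x-axis; with |NB| = 36.8, B = N + 36.8·(cos 103.8°, sin 103.8°) = (8.538, 24.58). The perpendicularity gives BA at right angles to NB; with |BA| = 15.4 on the left of NB, A = B + 15.4·(-0.9711, -0.2385) = (-6.418, 20.91). Then |DA| = |A − D| = 21.87.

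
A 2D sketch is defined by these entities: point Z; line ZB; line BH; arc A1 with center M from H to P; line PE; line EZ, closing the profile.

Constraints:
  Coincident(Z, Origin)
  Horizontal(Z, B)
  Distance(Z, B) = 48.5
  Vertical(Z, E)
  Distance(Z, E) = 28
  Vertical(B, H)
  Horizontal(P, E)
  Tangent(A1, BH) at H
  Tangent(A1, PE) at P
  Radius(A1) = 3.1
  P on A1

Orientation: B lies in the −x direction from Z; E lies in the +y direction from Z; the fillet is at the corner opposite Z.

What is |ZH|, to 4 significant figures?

54.52

The virtual corner opposite Z is at (-48.50, 28.00). A1 meets BH tangentially, so MH is at right angles to BH and A1 meets PE tangentially, so MP is at right angles to PE, with radius 3.1, so the center M sits 3.1 in from both sides at M = (-45.40, 24.90). That places the tangent points at H = (-48.50, 24.90) on BH and P = (-45.40, 28.00) on PE. Then |ZH| = |H − Z| = 54.52.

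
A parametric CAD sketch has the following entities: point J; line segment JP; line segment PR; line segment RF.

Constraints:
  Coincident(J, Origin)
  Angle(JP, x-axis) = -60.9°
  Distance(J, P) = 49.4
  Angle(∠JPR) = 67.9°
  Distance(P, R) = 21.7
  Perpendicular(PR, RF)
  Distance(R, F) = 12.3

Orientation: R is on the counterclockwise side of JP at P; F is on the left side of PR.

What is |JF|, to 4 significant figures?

33.62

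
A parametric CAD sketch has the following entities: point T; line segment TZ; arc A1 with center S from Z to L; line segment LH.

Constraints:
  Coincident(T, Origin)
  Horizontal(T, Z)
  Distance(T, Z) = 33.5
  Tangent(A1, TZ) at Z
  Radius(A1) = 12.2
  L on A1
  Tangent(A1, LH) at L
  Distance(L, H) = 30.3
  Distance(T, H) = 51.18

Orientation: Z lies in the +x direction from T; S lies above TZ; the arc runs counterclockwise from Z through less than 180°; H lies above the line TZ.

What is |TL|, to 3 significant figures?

47.5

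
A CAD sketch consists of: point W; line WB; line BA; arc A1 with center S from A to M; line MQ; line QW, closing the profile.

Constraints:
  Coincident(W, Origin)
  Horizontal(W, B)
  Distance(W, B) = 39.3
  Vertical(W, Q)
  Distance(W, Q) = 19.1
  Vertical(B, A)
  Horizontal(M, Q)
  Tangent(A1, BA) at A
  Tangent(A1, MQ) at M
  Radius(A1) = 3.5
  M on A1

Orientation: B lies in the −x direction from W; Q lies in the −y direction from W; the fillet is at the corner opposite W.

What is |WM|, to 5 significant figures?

40.576

The virtual corner opposite W is at (-39.300, -19.100). The tangent condition forces SA to be normal to BA and tangency of A1 to MQ means the radius SM is perpendicular to MQ, with radius 3.5, so the center S sits 3.5 in from both sides at S = (-35.800, -15.600). That places the tangent points at A = (-39.300, -15.600) on BA and M = (-35.800, -19.100) on MQ. Then |WM| = |M − W| = 40.576.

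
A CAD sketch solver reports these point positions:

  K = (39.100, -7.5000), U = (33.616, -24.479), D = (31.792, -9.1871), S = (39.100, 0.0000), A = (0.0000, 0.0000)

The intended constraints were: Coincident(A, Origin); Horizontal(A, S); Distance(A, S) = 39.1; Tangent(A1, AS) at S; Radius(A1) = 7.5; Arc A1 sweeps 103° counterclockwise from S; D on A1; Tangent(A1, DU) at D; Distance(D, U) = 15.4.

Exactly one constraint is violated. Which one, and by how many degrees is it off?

Tangent(A1, DU) at D — off by 6.20°.

A = (0.00, 0.00) ✓; A.y = 0.00, S.y = 0.00 ✓; |AS| = 39.10 ✓; ∠(KS, SA) = 90.00° ✓; |KS| = 7.500 ✓; bearing(K→D) − bearing(K→S) = 103.0° ✓; |KD| = 7.500 ✓; ∠(KD, DU) = 96.20° ✗; |DU| = 15.40 ✓.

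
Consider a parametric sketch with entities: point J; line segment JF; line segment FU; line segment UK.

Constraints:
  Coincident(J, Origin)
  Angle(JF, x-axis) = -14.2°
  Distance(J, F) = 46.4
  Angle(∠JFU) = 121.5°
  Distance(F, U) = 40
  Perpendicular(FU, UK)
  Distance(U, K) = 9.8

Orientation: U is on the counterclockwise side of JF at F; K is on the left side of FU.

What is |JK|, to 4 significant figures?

70.80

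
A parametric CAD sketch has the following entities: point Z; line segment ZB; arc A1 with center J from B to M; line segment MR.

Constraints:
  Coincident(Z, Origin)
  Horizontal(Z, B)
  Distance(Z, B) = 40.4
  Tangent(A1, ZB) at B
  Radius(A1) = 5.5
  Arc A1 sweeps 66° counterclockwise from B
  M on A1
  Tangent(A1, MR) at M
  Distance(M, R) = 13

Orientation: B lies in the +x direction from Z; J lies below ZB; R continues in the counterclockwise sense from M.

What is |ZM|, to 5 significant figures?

35.526

Z is at the origin; Z and B share the same y with |ZB| = 40.4 and B on the +x side, so B = (40.400, 0.0000). A1 meets ZB tangentially, so JB is at right angles to ZB, so J = B + (0, -5.5) = (40.400, -5.5000). On A1, B sits at bearing 90° from J; a 66° counterclockwise sweep puts M at bearing 156°, so M = J + 5.5·(cos 156°, sin 156°) = (35.375, -3.2629). Then |ZM| = |M − Z| = 35.526.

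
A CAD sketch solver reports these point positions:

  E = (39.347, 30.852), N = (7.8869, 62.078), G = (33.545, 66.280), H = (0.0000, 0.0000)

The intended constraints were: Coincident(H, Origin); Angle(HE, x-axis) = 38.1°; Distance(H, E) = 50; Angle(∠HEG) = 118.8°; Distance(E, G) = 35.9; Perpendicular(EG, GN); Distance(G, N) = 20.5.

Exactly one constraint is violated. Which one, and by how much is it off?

Distance(G, N) = 20.5 — off by 5.50.

H = (0.00, 0.00) ✓; HE at 38.10° ✓; |HE| = 50.00 ✓; ∠HEG = 118.8° ✓; |EG| = 35.90 ✓; ∠(EG, GN) = 90.00° ✓; |GN| = 26.00 ✗.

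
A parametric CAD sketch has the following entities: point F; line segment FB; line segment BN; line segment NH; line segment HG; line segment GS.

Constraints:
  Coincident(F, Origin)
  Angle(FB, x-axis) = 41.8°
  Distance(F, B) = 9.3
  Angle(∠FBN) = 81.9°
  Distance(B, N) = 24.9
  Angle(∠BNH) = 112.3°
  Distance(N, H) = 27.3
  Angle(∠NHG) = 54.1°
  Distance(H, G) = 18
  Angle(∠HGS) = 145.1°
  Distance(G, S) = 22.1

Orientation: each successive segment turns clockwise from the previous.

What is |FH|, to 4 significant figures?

37.55

F is at the origin; FB runs at 41.8° with length 9.3, so B = (6.933, 6.199). ∠FBN = 81.9° gives BN at -56.30° from the x-axis; with |BN| = 24.9, N = (20.75, -14.52). ∠BNH = 112.3° gives NH at -124.0° from the x-axis; with |NH| = 27.3, H = (5.483, -37.15). Then |FH| = |H − F| = 37.55.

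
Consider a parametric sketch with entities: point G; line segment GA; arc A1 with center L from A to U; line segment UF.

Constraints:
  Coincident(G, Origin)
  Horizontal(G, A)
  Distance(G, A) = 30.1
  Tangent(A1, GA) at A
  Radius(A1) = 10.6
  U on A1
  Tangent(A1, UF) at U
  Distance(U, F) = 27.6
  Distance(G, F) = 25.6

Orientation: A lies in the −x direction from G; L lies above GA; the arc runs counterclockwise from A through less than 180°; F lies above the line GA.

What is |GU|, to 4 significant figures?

22.24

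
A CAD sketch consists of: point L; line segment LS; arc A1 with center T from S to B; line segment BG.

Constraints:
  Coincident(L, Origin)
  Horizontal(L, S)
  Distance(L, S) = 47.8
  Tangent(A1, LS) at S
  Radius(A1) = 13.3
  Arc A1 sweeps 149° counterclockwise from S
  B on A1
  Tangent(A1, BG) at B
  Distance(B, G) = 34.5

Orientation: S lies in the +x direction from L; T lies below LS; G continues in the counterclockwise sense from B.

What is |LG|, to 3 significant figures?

82.3

On A1, S sits at bearing 90° from T; a 149° counterclockwise sweep puts B at bearing 239°, so B = T + 13.3·(cos 239°, sin 239°) = (40.9, -24.7). A1 meets BG tangentially, so TB is at right angles to BG, so BG runs along (−sin 239°, cos 239°); with |BG| = 34.5, G = (70.5, -42.5). Then |LG| = |G − L| = 82.3.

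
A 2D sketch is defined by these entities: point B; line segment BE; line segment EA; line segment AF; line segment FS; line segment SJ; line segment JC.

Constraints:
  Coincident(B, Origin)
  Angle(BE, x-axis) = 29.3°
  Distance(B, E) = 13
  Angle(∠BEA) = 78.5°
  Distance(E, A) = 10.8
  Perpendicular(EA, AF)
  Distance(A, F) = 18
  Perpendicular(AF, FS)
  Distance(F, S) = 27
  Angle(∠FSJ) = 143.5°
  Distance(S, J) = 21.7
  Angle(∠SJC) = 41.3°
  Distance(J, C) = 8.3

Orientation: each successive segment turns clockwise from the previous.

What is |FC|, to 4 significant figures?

38.65

∠FSJ = 143.5° gives SJ at 71.30° from the x-axis; with |SJ| = 21.7, J = (-3.796, 36.84). ∠SJC = 41.3° gives JC at -67.40° from the x-axis; with |JC| = 8.3, C = (-0.6067, 29.18). Then |FC| = |C − F| = 38.65.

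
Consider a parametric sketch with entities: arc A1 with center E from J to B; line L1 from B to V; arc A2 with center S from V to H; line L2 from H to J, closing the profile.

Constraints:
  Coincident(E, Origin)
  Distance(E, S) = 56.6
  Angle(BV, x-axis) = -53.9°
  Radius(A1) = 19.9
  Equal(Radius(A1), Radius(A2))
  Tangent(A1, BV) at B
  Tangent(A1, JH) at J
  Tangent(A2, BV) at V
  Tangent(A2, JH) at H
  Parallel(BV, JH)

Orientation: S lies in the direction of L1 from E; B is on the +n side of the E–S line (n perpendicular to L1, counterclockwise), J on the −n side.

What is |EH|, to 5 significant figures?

59.996

The slot axis is L1's direction at -53.9°, so u = (cos -53.9°, sin -53.9°) = (0.58920, -0.80799) and n = (−sin -53.9°, cos -53.9°) = (0.80799, 0.58920). E is at the origin and S lies 56.6 along u from E, so S = 56.6·u = (33.349, -45.732). Tangency of A1 to both parallel lines with radius 19.9 puts B and J at E ± 19.9·n: B = (16.079, 11.725), J = (-16.079, -11.725). Equal radii place V and H the same way about S: V = S + 19.9·n = (49.428, -34.007), H = S − 19.9·n = (17.270, -57.457). Then |EH| = |H − E| = 59.996.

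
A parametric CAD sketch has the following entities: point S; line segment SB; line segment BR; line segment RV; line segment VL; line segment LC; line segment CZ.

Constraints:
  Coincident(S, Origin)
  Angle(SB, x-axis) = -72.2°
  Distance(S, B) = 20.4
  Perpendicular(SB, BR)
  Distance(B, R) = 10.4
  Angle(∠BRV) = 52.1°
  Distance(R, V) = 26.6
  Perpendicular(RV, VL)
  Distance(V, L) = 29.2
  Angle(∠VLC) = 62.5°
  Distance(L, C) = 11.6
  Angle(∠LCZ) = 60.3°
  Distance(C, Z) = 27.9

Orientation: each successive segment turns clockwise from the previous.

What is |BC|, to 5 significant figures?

18.519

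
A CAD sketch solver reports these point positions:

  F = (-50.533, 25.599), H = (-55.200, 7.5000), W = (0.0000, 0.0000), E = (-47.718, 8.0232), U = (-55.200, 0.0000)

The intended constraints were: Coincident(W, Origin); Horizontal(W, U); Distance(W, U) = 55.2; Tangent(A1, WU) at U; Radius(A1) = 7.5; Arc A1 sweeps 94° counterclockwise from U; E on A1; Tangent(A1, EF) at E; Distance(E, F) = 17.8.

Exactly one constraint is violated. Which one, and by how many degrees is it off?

Tangent(A1, EF) at E — off by 5.10°.

W = (0.00, 0.00) ✓; W.y = 0.00, U.y = 0.00 ✓; |WU| = 55.20 ✓; ∠(HU, UW) = 90.00° ✓; |HU| = 7.500 ✓; bearing(H→E) − bearing(H→U) = 94.00° ✓; |HE| = 7.500 ✓; ∠(HE, EF) = 84.90° ✗; |EF| = 17.80 ✓.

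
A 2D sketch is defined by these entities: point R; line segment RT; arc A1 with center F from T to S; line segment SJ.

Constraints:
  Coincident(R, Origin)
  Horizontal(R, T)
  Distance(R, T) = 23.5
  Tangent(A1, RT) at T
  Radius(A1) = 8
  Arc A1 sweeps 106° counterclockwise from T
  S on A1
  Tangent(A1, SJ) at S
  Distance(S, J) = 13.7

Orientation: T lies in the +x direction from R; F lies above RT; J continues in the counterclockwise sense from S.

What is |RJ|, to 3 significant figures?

36.0

R is at the origin; RT is horizontal with |RT| = 23.5 and T on the +x side, so T = (23.5, 0.00). Tangency of A1 to RT means the radius FT is perpendicular to RT, so F = T + (0, 8) = (23.5, 8.00). On A1, T sits at bearing -90° from F; a 106° counterclockwise sweep puts S at bearing 16°, so S = F + 8.0·(cos 16°, sin 16°) = (31.2, 10.2). The tangent condition forces FS to be normal to SJ, so SJ runs along (−sin 16°, cos 16°); with |SJ| = 13.7, J = (27.4, 23.4). Then |RJ| = |J − R| = 36.0.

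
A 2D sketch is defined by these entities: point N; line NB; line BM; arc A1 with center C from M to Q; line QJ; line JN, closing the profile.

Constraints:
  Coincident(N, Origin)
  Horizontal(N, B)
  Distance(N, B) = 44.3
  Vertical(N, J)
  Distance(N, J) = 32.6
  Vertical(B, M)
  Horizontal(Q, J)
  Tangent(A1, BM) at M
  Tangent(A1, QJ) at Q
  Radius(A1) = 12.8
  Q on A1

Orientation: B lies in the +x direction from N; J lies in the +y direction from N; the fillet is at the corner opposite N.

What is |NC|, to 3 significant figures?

37.2

N and J share the same x with |NJ| = 32.6 and J on the +y side, so J = (0.00, 32.6). The virtual corner opposite N is at (44.3, 32.6). The tangent condition forces CM to be normal to BM and since A1 is tangent to QJ there, CQ ⟂ QJ, with radius 12.8, so the center C sits 12.8 in from both sides at C = (31.5, 19.8). Then |NC| = |C − N| = 37.2.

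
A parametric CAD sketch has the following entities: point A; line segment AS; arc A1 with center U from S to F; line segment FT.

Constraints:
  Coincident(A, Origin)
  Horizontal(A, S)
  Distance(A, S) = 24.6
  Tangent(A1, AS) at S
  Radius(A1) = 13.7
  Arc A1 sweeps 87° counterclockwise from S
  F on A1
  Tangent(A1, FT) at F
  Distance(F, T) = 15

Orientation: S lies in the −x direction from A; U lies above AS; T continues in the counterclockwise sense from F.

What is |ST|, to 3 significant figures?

31.5

On A1, S sits at bearing -90° from U; an 87° counterclockwise sweep puts F at bearing -3°, so F = U + 13.7·(cos -3°, sin -3°) = (-10.9, 13.0). A1 meets FT tangentially, so UF is at right angles to FT, so FT runs along (−sin -3°, cos -3°); with |FT| = 15.0, T = (-10.1, 28.0). Then |ST| = |T − S| = 31.5.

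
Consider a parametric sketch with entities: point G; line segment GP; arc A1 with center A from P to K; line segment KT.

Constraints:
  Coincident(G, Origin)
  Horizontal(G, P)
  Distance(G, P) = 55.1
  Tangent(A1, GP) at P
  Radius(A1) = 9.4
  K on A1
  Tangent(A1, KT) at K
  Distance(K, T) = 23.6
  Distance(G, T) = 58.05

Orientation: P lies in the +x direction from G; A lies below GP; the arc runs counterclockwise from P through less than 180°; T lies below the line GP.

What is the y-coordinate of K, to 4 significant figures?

-10.05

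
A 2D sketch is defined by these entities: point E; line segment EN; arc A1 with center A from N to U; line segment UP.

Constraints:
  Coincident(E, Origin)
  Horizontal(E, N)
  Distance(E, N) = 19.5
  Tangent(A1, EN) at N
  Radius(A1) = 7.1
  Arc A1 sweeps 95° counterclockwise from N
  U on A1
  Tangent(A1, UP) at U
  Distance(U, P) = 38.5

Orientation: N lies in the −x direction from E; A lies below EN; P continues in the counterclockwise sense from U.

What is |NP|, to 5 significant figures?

46.222

On A1, N sits at bearing 90° from A; a 95° counterclockwise sweep puts U at bearing 185°, so U = A + 7.1·(cos 185°, sin 185°) = (-26.573, -7.7188). A1 meets UP tangentially, so AU is at right angles to UP, so UP runs along (−sin 185°, cos 185°); with |UP| = 38.5, P = (-23.217, -46.072). Then |NP| = |P − N| = 46.222.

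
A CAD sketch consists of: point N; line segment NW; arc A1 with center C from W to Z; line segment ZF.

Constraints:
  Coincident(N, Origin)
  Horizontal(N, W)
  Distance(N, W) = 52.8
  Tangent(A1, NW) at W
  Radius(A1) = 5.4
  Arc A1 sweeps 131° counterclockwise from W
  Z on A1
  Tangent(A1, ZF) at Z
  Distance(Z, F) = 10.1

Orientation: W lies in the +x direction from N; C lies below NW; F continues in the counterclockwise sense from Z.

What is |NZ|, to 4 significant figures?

49.54

N is at the origin; N and W share the same y with |NW| = 52.8 and W on the +x side, so W = (52.80, 0.000). Tangency of A1 to NW means the radius CW is perpendicular to NW, so C = W + (0, -5.4) = (52.80, -5.400). On A1, W sits at bearing 90° from C; a 131° counterclockwise sweep puts Z at bearing 221°, so Z = C + 5.4·(cos 221°, sin 221°) = (48.72, -8.943). Then |NZ| = |Z − N| = 49.54.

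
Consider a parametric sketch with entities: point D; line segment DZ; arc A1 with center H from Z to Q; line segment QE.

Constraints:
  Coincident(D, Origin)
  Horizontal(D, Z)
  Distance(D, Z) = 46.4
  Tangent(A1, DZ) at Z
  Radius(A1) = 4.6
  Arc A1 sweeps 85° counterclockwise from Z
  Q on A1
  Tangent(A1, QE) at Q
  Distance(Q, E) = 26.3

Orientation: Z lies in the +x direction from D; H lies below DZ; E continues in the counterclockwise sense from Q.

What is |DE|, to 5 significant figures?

49.863

On A1, Z sits at bearing 90° from H; an 85° counterclockwise sweep puts Q at bearing 175°, so Q = H + 4.6·(cos 175°, sin 175°) = (41.818, -4.1991). Tangency of A1 to QE means the radius HQ is perpendicular to QE, so QE runs along (−sin 175°, cos 175°); with |QE| = 26.3, E = (39.525, -30.399). Then |DE| = |E − D| = 49.863.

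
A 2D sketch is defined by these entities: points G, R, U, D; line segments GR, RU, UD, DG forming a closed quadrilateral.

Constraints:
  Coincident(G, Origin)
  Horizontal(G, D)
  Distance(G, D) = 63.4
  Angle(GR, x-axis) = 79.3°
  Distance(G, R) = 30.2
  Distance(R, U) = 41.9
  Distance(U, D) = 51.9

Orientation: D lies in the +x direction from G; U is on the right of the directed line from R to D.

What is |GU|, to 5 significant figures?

17.285

Checks: |RU| = 41.90 ✓; |UD| = 51.90 ✓.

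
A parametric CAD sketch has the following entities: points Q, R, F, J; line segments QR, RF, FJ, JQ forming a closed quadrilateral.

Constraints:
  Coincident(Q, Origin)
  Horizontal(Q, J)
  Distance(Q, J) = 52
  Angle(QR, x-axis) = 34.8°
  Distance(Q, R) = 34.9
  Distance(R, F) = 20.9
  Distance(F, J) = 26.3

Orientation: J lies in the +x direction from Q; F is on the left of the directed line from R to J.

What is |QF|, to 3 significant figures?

55.2

Checks: |RF| = 20.90 ✓; |FJ| = 26.30 ✓.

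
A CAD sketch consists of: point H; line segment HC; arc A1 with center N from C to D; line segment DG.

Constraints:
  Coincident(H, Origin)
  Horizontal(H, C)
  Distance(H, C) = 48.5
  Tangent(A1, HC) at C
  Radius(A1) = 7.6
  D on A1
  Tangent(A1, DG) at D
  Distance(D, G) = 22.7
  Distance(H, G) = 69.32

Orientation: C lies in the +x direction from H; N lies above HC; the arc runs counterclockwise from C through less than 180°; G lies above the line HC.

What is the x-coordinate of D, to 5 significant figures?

55.474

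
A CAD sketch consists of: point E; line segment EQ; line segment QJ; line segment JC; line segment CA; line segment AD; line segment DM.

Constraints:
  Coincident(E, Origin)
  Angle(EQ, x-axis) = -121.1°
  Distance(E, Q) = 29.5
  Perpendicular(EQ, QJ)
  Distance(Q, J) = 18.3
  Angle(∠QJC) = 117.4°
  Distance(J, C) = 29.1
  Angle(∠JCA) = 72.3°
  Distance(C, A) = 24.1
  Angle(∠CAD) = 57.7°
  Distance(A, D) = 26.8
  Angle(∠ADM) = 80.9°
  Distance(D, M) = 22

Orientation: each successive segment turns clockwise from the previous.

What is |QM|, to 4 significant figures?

40.56

E is at the origin; EQ runs at -121.1° with length 29.5, so Q = (-15.24, -25.26). EQ is perpendicular to QJ, so QJ runs at 148.9°; with |QJ| = 18.3, J = (-30.91, -15.81). ∠QJC = 117.4° gives JC at 86.30° from the x-axis; with |JC| = 29.1, C = (-29.03, 13.23). ∠JCA = 72.3° gives CA at -21.40° from the x-axis; with |CA| = 24.1, A = (-6.591, 4.438). ∠CAD = 57.7° gives AD at -143.7° from the x-axis; with |AD| = 26.8, D = (-28.19, -11.43). ∠ADM = 80.9° gives DM at 117.2° from the x-axis; with |DM| = 22.0, M = (-38.25, 8.140). Then |QM| = |M − Q| = 40.56.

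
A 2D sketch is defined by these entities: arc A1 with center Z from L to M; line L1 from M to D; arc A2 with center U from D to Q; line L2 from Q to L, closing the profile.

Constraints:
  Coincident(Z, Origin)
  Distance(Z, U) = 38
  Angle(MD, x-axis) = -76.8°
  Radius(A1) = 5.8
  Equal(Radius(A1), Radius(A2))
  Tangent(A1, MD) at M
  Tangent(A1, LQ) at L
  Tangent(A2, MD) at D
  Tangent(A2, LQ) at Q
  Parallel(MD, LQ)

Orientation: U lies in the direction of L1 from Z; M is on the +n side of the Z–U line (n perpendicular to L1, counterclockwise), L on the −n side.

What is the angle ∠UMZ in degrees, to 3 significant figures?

81.3°

The slot axis is L1's direction at -76.8°, so u = (cos -76.8°, sin -76.8°) = (0.228, -0.974) and n = (−sin -76.8°, cos -76.8°) = (0.974, 0.228). Z is at the origin and U lies 38.0 along u from Z, so U = 38.0·u = (8.68, -37.0). Tangency of A1 to both parallel lines with radius 5.8 puts M and L at Z ± 5.8·n: M = (5.65, 1.32), L = (-5.65, -1.32). Then cos ∠UMZ = MU·MZ / (|MU||MZ|), giving 81.3°.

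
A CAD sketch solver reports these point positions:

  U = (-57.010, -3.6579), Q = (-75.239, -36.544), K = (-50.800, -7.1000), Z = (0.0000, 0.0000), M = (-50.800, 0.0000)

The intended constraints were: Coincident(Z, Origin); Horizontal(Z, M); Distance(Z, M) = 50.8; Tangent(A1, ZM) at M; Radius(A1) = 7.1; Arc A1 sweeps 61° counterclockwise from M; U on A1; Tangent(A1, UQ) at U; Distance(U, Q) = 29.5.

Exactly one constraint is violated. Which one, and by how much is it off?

Distance(U, Q) = 29.5 — off by 8.10.

Z = (0.00, 0.00) ✓; Z.y = 0.00, M.y = 0.00 ✓; |ZM| = 50.80 ✓; ∠(KM, MZ) = 90.00° ✓; |KM| = 7.100 ✓; bearing(K→U) − bearing(K→M) = 61.00° ✓; |KU| = 7.100 ✓; ∠(KU, UQ) = 90.00° ✓; |UQ| = 37.60 ✗.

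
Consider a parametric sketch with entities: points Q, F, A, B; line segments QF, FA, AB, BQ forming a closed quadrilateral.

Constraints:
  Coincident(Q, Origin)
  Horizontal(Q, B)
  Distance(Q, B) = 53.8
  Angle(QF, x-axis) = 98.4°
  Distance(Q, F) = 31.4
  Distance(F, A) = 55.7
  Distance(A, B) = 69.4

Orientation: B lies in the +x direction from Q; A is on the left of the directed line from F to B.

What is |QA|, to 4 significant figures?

77.23

Q is at the origin; Q and B share the same y with |QB| = 53.8 and B in +x, so B = (53.8, 0). QF runs at 98.4° with |QF| = 31.4, so F = (-4.587, 31.06). A is determined by |FA| = 55.7 and |AB| = 69.4 together: it lies at the intersection of circle(F, 55.7) and circle(B, 69.4). With |FB| = 66.14, the foot of the radical line on FB is 20.11 from F and the perpendicular offset is √(55.7² − 20.11²) = 51.94. Taking the left-of-FB solution: A = (37.56, 67.47).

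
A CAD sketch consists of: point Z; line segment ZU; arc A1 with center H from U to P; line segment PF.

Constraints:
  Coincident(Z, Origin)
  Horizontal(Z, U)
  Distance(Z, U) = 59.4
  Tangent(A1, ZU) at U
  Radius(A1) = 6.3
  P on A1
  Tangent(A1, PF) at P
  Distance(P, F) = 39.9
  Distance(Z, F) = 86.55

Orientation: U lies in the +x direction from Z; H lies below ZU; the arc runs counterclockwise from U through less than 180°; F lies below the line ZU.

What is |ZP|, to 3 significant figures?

54.9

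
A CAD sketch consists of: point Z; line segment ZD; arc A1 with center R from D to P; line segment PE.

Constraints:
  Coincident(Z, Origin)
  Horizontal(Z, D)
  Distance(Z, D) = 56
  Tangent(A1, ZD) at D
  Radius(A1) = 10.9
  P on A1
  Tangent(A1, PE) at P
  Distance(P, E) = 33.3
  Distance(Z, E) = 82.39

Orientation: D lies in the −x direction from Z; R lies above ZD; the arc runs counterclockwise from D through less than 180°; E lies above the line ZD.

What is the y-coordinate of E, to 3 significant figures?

42.9

Checks: |RP| = 10.90 ✓; ∠(RP, PE) = 90.00° ✓; |PE| = 33.30 ✓; |ZE| = 82.39 ✓.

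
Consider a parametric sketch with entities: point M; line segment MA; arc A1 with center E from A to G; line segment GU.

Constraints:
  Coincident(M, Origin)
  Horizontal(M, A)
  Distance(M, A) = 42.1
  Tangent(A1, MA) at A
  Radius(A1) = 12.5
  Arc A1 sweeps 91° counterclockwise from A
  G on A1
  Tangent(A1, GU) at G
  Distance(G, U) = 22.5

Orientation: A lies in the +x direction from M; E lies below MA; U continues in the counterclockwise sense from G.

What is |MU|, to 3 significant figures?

46.3

M is at the origin; M and A share the same y with |MA| = 42.1 and A on the +x side, so A = (42.1, 0.00). Since A1 is tangent to MA there, EA ⟂ MA, so E = A + (0, -12.5) = (42.1, -12.5). On A1, A sits at bearing 90° from E; a 91° counterclockwise sweep puts G at bearing 181°, so G = E + 12.5·(cos 181°, sin 181°) = (29.6, -12.7). The tangent condition forces EG to be normal to GU, so GU runs along (−sin 181°, cos 181°); with |GU| = 22.5, U = (30.0, -35.2). Then |MU| = |U − M| = 46.3.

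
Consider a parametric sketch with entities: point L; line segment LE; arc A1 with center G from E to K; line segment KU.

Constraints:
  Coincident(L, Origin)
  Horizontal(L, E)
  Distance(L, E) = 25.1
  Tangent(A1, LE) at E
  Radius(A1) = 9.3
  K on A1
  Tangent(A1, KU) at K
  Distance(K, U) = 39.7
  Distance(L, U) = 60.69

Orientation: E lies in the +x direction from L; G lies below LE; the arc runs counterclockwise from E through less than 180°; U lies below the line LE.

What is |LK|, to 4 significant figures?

21.96

Checks: |GK| = 9.300 ✓; ∠(GK, KU) = 90.00° ✓; |KU| = 39.70 ✓; |LU| = 60.69 ✓.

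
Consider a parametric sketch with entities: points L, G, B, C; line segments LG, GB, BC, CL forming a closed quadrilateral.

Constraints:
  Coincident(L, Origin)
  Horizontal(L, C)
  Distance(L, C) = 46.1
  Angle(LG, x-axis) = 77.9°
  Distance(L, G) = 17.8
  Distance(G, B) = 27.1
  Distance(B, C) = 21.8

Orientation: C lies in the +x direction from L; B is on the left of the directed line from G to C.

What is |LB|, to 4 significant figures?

34.44

L is at the origin; L and C share the same y with |LC| = 46.1 and C in +x, so C = (46.1, 0). LG runs at 77.9° with |LG| = 17.8, so G = (3.731, 17.40). B is determined by |GB| = 27.1 and |BC| = 21.8 together: it lies at the intersection of circle(G, 27.1) and circle(C, 21.8). With |GC| = 45.80, the foot of the radical line on GC is 25.73 from G and the perpendicular offset is √(27.1² − 25.73²) = 8.504. Taking the left-of-GC solution: B = (30.76, 15.49).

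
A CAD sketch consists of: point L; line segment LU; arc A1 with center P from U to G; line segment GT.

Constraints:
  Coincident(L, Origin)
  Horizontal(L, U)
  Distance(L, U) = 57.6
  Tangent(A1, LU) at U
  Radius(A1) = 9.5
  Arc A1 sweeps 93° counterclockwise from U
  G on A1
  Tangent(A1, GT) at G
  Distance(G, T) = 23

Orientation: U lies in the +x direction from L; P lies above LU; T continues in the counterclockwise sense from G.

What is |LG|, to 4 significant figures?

67.83

Since A1 is tangent to LU there, PU ⟂ LU, so P = U + (0, 9.5) = (57.60, 9.500). On A1, U sits at bearing -90° from P; a 93° counterclockwise sweep puts G at bearing 3°, so G = P + 9.5·(cos 3°, sin 3°) = (67.09, 9.997). Then |LG| = |G − L| = 67.83.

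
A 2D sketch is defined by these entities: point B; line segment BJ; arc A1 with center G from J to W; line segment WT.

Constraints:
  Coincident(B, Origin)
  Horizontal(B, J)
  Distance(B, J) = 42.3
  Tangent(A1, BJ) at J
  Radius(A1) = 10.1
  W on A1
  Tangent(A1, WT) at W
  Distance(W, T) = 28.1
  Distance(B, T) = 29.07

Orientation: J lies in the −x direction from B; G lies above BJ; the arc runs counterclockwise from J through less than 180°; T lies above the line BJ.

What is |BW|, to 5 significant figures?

34.946

Checks: ∠(GJ, JB) = 90.00° ✓; |GW| = 10.10 ✓; ∠(GW, WT) = 90.00° ✓; |WT| = 28.10 ✓; |BT| = 29.07 ✓.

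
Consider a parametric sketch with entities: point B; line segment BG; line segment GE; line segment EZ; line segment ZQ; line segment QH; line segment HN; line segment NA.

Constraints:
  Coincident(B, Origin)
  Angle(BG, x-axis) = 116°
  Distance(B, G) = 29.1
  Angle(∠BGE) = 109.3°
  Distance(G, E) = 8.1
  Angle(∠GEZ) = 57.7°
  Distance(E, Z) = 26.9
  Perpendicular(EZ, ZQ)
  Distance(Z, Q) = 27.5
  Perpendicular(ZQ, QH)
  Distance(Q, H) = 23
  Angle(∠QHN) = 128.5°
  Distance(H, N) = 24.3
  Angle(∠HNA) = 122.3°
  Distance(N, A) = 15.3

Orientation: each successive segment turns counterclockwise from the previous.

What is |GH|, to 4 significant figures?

20.66

B is at the origin; BG runs at 116.0° with length 29.1, so G = (-12.76, 26.15). ∠BGE = 109.3° gives GE at -173.3° from the x-axis; with |GE| = 8.1, E = (-20.80, 25.21). ∠GEZ = 57.7° gives EZ at -51.00° from the x-axis; with |EZ| = 26.9, Z = (-3.873, 4.305). The perpendicularity gives ZQ at right angles to EZ, so ZQ runs at 39.00°; with |ZQ| = 27.5, Q = (17.50, 21.61). ZQ ⟂ QH, so QH runs at 129.0°; with |QH| = 23.0, H = (3.025, 39.49). Then |GH| = |H − G| = 20.66.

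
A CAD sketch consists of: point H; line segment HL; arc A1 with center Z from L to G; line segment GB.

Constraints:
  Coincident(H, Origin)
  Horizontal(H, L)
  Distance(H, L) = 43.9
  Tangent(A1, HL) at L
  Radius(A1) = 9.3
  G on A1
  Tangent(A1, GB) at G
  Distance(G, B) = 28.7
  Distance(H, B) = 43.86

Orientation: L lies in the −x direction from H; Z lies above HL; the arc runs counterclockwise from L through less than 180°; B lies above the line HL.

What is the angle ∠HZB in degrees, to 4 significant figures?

68.32°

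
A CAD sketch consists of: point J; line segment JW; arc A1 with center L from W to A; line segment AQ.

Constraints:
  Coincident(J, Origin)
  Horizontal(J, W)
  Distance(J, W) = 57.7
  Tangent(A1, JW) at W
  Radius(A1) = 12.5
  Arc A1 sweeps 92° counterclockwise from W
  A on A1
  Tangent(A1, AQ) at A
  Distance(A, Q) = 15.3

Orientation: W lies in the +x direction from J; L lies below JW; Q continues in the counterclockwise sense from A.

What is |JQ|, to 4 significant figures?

53.75

On A1, W sits at bearing 90° from L; a 92° counterclockwise sweep puts A at bearing 182°, so A = L + 12.5·(cos 182°, sin 182°) = (45.21, -12.94). Tangency of A1 to AQ means the radius LA is perpendicular to AQ, so AQ runs along (−sin 182°, cos 182°); with |AQ| = 15.3, Q = (45.74, -28.23). Then |JQ| = |Q − J| = 53.75.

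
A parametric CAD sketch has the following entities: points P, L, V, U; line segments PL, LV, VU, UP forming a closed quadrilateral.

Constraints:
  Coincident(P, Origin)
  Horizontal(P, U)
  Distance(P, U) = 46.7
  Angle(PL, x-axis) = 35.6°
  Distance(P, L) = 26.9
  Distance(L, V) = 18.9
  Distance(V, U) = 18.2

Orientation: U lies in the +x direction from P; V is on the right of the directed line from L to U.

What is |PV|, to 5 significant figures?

28.680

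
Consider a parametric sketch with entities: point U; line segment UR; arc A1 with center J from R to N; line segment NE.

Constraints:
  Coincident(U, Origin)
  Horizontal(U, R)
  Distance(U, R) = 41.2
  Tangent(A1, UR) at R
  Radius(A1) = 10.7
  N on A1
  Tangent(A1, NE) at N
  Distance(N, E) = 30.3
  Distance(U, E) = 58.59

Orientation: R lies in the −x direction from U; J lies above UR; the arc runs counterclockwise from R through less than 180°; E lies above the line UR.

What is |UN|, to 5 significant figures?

33.953

U is at the origin; U and R share the same y with |UR| = 41.2 and R on the −x side, so R = (-41.200, 0.0000). A1 meets UR tangentially, so JR is at right angles to UR, so J = R + (0, 10.7) = (-41.200, 10.700). Since JN ⟂ NE (tangency), |JE| = √(10.7² + 30.3²) = 32.134 regardless of where N sits on A1. So E lies on both circle(U, 58.59) and circle(J, 32.134); the above-UR intersection is E = (-40.000, 42.811). N is the foot of the tangent from E: N = (-30.985, 13.884).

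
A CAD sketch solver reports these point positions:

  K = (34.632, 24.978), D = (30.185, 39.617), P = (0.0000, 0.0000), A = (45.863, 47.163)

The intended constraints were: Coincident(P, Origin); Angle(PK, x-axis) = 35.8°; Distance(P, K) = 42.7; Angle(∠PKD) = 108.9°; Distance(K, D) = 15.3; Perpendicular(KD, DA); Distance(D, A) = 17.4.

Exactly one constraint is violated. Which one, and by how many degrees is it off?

Perpendicular(KD, DA) — off by 8.80°.

P = (0.00, 0.00) ✓; PK at 35.80° ✓; |PK| = 42.70 ✓; ∠PKD = 108.9° ✓; |KD| = 15.30 ✓; ∠(KD, DA) = 81.20° ✗; |DA| = 17.40 ✓.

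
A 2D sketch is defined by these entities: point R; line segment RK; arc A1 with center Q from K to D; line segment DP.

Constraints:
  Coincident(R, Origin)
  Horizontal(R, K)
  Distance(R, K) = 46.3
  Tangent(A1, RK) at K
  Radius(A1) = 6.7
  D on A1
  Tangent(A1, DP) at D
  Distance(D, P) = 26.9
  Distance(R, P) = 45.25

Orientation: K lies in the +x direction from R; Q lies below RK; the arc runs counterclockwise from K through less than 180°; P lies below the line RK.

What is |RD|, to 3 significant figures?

40.1

Checks: |RK| = 46.30 ✓; |QD| = 6.700 ✓; ∠(QD, DP) = 90.00° ✓; |DP| = 26.90 ✓; |RP| = 45.25 ✓.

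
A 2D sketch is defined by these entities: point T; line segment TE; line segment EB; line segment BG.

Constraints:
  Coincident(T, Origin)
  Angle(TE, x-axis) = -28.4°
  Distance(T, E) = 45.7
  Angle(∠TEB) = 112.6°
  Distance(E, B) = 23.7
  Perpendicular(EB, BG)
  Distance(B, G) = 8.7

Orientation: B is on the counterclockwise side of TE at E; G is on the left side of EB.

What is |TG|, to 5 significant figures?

53.143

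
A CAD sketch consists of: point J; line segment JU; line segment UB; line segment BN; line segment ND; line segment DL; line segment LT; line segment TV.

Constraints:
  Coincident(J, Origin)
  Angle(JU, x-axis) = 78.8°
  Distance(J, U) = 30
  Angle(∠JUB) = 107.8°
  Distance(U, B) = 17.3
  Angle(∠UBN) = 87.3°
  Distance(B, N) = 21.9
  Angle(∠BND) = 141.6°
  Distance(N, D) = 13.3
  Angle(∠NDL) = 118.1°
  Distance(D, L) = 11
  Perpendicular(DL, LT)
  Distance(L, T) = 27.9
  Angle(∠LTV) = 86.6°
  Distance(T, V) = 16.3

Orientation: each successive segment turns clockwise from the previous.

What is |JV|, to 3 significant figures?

35.4

J is at the origin; JU runs at 78.8° with length 30.0, so U = (5.83, 29.4). ∠JUB = 107.8° gives UB at 6.60° from the x-axis; with |UB| = 17.3, B = (23.0, 31.4). ∠UBN = 87.3° gives BN at -86.1° from the x-axis; with |BN| = 21.9, N = (24.5, 9.57). ∠BND = 141.6° gives ND at -125° from the x-axis; with |ND| = 13.3, D = (17.0, -1.39). ∠NDL = 118.1° gives DL at 174° from the x-axis; with |DL| = 11.0, L = (6.04, -0.167). The perpendicularity gives LT at right angles to DL, so LT runs at 83.6°; with |LT| = 27.9, T = (9.15, 27.6). ∠LTV = 86.6° gives TV at -9.80° from the x-axis; with |TV| = 16.3, V = (25.2, 24.8). Then |JV| = |V − J| = 35.4.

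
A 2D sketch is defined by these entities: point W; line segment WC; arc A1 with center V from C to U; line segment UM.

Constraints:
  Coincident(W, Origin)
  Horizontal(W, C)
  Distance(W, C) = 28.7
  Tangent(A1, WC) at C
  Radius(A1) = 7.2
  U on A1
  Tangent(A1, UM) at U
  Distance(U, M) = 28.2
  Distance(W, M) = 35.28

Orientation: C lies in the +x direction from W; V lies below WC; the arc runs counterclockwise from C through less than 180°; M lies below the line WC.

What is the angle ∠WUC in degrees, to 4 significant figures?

129.4°

W is at the origin; W and C share the same y with |WC| = 28.7 and C on the +x side, so C = (28.70, 0.000). Since A1 is tangent to WC there, VC ⟂ WC, so V = C + (0, -7.2) = (28.70, -7.200). Since VU ⟂ UM (tangency), |VM| = √(7.2² + 28.2²) = 29.10 regardless of where U sits on A1. So M lies on both circle(W, 35.28) and circle(V, 29.10); the below-WC intersection is M = (14.06, -32.36). U is the foot of the tangent from M: U = (21.77, -5.231).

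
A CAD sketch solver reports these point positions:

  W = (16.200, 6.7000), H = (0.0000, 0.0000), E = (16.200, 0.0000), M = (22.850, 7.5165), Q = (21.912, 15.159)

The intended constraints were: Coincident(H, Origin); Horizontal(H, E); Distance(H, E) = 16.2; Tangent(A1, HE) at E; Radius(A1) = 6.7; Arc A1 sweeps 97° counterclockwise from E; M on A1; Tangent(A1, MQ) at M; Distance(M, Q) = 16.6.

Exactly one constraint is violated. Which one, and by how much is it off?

Distance(M, Q) = 16.6 — off by 8.90.

H = (0.00, 0.00) ✓; H.y = 0.00, E.y = 0.00 ✓; |HE| = 16.20 ✓; ∠(WE, EH) = 90.00° ✓; |WE| = 6.700 ✓; bearing(W→M) − bearing(W→E) = 97.00° ✓; |WM| = 6.700 ✓; ∠(WM, MQ) = 90.00° ✓; |MQ| = 7.700 ✗.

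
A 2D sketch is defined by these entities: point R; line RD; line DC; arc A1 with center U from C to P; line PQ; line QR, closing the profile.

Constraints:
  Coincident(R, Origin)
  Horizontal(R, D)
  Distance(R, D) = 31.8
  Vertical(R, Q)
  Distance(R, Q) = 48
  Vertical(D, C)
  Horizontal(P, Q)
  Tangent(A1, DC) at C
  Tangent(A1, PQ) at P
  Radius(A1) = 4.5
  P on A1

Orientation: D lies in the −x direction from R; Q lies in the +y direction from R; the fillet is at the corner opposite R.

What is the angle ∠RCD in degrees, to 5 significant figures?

36.168°

R is at the origin; RD is horizontal with |RD| = 31.8 and D on the −x side, so D = (-31.800, 0.0000). RQ is vertical with |RQ| = 48.0 and Q on the +y side, so Q = (0.0000, 48.000). The virtual corner opposite R is at (-31.800, 48.000). A1 meets DC tangentially, so UC is at right angles to DC and since A1 is tangent to PQ there, UP ⟂ PQ, with radius 4.5, so the center U sits 4.5 in from both sides at U = (-27.300, 43.500). That places the tangent points at C = (-31.800, 43.500) on DC and P = (-27.300, 48.000) on PQ. Then cos ∠RCD = CR·CD / (|CR||CD|), giving 36.168°.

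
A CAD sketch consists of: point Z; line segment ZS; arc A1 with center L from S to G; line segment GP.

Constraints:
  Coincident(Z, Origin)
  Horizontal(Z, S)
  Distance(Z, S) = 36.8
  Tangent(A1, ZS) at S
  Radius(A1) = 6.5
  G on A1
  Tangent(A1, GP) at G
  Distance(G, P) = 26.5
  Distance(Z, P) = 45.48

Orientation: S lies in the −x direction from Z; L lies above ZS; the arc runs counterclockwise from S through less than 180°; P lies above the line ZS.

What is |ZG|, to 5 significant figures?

31.034

Z is at the origin; Z and S share the same y with |ZS| = 36.8 and S on the −x side, so S = (-36.800, 0.0000). Tangency of A1 to ZS means the radius LS is perpendicular to ZS, so L = S + (0, 6.5) = (-36.800, 6.5000). Since LG ⟂ GP (tangency), |LP| = √(6.5² + 26.5²) = 27.286 regardless of where G sits on A1. So P lies on both circle(Z, 45.48) and circle(L, 27.286); the above-ZS intersection is P = (-31.101, 33.184). G is the foot of the tangent from P: G = (-30.303, 6.6957).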